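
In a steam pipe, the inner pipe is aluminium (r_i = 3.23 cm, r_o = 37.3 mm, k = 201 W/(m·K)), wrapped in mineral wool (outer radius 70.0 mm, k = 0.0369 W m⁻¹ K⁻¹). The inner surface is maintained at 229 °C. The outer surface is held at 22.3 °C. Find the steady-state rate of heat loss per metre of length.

Q' = 76.1 W/m

Treat each layer as a resistance in series:
  R'_aluminium = ln(0.0373/0.0323)/(2πk) = 0.1439/(2π·201) = 1.140×10^-4 m·K/W
  R'_mineral wool = ln(0.0700/0.0373)/(2πk) = 0.6295/(2π·0.0369) = 2.715 m·K/W
ΣR = 1.140×10^-4 + 2.715 = 2.715 m·K/W
Q' = ΔT/ΣR = (229 °C − 22.3 °C)/2.715 = 76.1 W/m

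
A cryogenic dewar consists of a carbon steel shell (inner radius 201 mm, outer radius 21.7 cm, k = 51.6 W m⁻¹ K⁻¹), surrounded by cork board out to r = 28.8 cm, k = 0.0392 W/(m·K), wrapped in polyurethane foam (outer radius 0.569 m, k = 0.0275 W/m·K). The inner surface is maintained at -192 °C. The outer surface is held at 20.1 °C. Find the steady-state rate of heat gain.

Treat each layer as a resistance in series:
  R_carbon steel = (1/0.201 − 1/0.217)/(4πk) = 0.3668/(4π·51.6) = 5.657×10^-4 K/W
  R_cork board = (1/0.217 − 1/0.288)/(4πk) = 1.136/(4π·0.0392) = 2.306 K/W
  R_polyurethane foam = (1/0.288 − 1/0.569)/(4πk) = 1.715/(4π·0.0275) = 4.962 K/W
ΣR = 5.657×10^-4 + 2.306 + 4.962 = 7.269 K/W
Q = ΔT/ΣR = (-192 °C − 20.1 °C)/7.269 = -29.2 W
(Negative Q ⇒ heat flows inward; heat gain = 29.2 W.)

Q = 29.2 W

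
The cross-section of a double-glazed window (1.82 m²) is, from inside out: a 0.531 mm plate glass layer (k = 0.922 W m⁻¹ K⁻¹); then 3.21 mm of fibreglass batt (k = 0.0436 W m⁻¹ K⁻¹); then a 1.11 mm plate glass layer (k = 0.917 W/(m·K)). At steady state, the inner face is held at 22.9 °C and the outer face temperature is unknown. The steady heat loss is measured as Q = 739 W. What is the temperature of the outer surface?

Series resistances:
  R_plate glass = L/(kA) = 5.31×10^-4/(0.922·1.82) = 3.164×10^-4 K/W
  R_fibreglass batt = L/(kA) = 0.00321/(0.0436·1.82) = 0.04045 K/W
  R_plate glass = L/(kA) = 0.00111/(0.917·1.82) = 6.651×10^-4 K/W
ΣR = 0.04143 K/W
ΔT = Q·ΣR = 739 × 0.04143 = 30.62 K
Heat flows outward, so T_out = T_in − ΔT = 22.9 − 30.62 = -7.72 °C

T_out = -7.72 °C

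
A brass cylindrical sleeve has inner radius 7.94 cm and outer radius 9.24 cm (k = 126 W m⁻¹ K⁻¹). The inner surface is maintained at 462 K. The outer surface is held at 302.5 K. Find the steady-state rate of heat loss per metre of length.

Q' = 8.33×10^5 W/m

Q' = 2πk·ΔT/ln(r₂/r₁) = 2π × 126 × 159.5 / ln(0.0924/0.0794) = 8.33×10^5 W/m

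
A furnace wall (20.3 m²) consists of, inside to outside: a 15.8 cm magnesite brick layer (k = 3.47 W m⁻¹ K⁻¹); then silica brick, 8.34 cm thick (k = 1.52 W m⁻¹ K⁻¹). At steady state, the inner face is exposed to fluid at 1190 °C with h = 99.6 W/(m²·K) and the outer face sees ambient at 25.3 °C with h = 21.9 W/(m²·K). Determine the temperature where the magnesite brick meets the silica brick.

Resistance network (inner→outer):
  R_conv,in = 1/(hA) = 1/(99.6·20.3) = 4.946×10^-4 K/W
  R_magnesite brick = L/(kA) = 0.158/(3.47·20.3) = 0.002243 K/W
  R_silica brick = L/(kA) = 0.0834/(1.52·20.3) = 0.002703 K/W
  R_conv,out = 1/(hA) = 1/(21.9·20.3) = 0.002249 K/W
ΣR = 4.946×10^-4 + 0.002243 + 0.002703 + 0.002249 = 0.007690 K/W
Q = ΔT/ΣR = (1190 °C − 25.3 °C)/0.007690 = 1.515×10^5 W
From the inner boundary to the magnesite brick/silica brick interface, ΣR_partial = 0.002738 K/W.
T_interface = T_in − Q·ΣR_partial = 1190 °C − (1.515×10^5)(0.002738) = 775 °C

T = 775 °C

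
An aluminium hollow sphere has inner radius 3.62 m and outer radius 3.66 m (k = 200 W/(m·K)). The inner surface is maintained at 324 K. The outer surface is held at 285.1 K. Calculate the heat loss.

Q = 32400 kW

Q = 4πk·ΔT/(1/r₁ − 1/r₂) = 4π × 200 × 38.9 / (1/3.62 − 1/3.66) = 3.24×10^7 W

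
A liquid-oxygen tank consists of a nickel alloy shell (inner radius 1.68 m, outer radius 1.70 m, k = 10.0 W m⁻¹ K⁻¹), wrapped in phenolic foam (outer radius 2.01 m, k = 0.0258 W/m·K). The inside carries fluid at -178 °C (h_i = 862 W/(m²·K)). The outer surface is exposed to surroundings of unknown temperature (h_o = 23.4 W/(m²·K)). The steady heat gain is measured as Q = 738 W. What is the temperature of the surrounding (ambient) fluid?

Series resistances:
  R_conv,in = 1/(4πr²h) = 1/(4π·1.68²·862) = 3.271×10^-5 K/W
  R_nickel alloy = (1/1.68 − 1/1.70)/(4πk) = 0.007003/(4π·10.0) = 5.573×10^-5 K/W
  R_phenolic foam = (1/1.70 − 1/2.01)/(4πk) = 0.09072/(4π·0.0258) = 0.2798 K/W
  R_conv,out = 1/(4πr²h) = 1/(4π·2.01²·23.4) = 8.417×10^-4 K/W
ΣR = 0.2808 K/W
ΔT = Q·ΣR = 738 × 0.2808 = 207.2 K
Heat flows inward, so T_out = T_in + ΔT = -178 + 207.2 = 29.2 °C

T_out = 29.2 °C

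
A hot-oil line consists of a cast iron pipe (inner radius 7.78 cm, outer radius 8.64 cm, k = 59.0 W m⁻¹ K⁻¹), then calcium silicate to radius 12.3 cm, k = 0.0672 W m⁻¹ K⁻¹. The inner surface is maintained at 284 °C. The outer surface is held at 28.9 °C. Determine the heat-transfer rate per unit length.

Q' = 305 W/m

Treat each layer as a resistance in series:
  R'_cast iron = ln(0.0864/0.0778)/(2πk) = 0.1048/(2π·59.0) = 2.828×10^-4 m·K/W
  R'_calcium silicate = ln(0.123/0.0864)/(2πk) = 0.3532/(2π·0.0672) = 0.8365 m·K/W
ΣR = 2.828×10^-4 + 0.8365 = 0.8368 m·K/W
Q' = ΔT/ΣR = (284 °C − 28.9 °C)/0.8368 = 305 W/m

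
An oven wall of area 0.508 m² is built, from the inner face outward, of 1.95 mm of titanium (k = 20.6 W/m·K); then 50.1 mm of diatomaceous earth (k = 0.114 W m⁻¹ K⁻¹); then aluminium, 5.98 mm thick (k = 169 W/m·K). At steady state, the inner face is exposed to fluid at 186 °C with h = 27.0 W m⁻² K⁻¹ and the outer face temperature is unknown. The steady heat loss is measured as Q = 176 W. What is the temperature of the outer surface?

T_out = 20.9 °C

Sum the resistances:
  R_conv,in = 1/(hA) = 1/(27.0·0.508) = 0.07291 K/W
  R_titanium = L/(kA) = 0.00195/(20.6·0.508) = 1.863×10^-4 K/W
  R_diatomaceous earth = L/(kA) = 0.0501/(0.114·0.508) = 0.8651 K/W
  R_aluminium = L/(kA) = 0.00598/(169·0.508) = 6.965×10^-5 K/W
ΣR = 0.9383 K/W
ΔT = Q·ΣR = 176 × 0.9383 = 165.1 K
Heat flows outward, so T_out = T_in − ΔT = 186 − 165.1 = 20.9 °C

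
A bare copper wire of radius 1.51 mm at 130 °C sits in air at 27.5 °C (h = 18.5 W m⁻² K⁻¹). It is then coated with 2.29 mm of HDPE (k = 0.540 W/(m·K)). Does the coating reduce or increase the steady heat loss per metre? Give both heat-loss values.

Critical radius for a cylinder: r_cr = k/h = 0.0292 m = 2.92 cm.
Outer radius after coating: r₂ = 0.00151 + 0.00229 = 0.00380 m.
Since r₁ < r_cr and r₂ ≤ r_cr, the coating moves toward the maximum at r_cr — heat loss rises.
Bare: R = 1/(2πr₁h) = 5.697 m·K/W; Q = 102.5/5.697 = 18.0 W/m.
Coated: R = R_cond + R_conv = 2.536 m·K/W; Q = 102.5/2.536 = 40.4 W/m.

increases: 18.0 → 40.4 W/m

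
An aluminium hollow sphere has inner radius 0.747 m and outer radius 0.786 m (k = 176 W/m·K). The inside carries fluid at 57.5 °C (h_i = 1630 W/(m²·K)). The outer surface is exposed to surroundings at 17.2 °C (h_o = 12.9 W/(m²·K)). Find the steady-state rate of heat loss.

Treat each layer as a resistance in series:
  R_conv,in = 1/(4πr²h) = 1/(4π·0.747²·1630) = 8.749×10^-5 K/W
  R_aluminium = (1/0.747 − 1/0.786)/(4πk) = 0.06642/(4π·176) = 3.003×10^-5 K/W
  R_conv,out = 1/(4πr²h) = 1/(4π·0.786²·12.9) = 0.009985 K/W
ΣR = 8.749×10^-5 + 3.003×10^-5 + 0.009985 = 0.01010 K/W
Q = ΔT/ΣR = (57.5 °C − 17.2 °C)/0.01010 = 3990 W

Q = 3.99 kW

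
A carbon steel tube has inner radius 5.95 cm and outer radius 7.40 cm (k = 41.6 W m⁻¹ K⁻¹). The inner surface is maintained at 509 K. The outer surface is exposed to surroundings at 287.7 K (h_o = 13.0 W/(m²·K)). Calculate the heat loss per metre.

Q' = 1330 W/m

Treat each layer as a resistance in series:
  R'_carbon steel = ln(0.0740/0.0595)/(2πk) = 0.2181/(2π·41.6) = 8.344×10^-4 m·K/W
  R'_conv,out = 1/(2πr h) = 1/(2π·0.0740·13.0) = 0.1654 m·K/W
ΣR = 8.344×10^-4 + 0.1654 = 0.1662 m·K/W
Q' = ΔT/ΣR = (509 K − 287.7 K)/0.1662 = 1330 W/m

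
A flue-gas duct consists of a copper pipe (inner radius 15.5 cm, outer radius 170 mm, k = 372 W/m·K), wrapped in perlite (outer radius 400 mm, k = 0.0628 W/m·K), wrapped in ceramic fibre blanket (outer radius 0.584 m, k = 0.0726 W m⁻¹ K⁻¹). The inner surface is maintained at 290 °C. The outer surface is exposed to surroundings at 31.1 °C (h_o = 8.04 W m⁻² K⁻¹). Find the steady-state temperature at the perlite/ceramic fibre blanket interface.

T = 105 °C

Resistance network (inner→outer):
  R'_copper = ln(0.170/0.155)/(2πk) = 0.09237/(2π·372) = 3.952×10^-5 m·K/W
  R'_perlite = ln(0.400/0.170)/(2πk) = 0.8557/(2π·0.0628) = 2.169 m·K/W
  R'_ceramic fibre blanket = ln(0.584/0.400)/(2πk) = 0.3784/(2π·0.0726) = 0.8296 m·K/W
  R'_conv,out = 1/(2πr h) = 1/(2π·0.584·8.04) = 0.03390 m·K/W
ΣR = 3.952×10^-5 + 2.169 + 0.8296 + 0.03390 = 3.033 m·K/W
Q' = ΔT/ΣR = (290 °C − 31.1 °C)/3.033 = 85.36 W/m
From the inner boundary to the perlite/ceramic fibre blanket interface, ΣR_partial = 2.169 m·K/W.
T_interface = T_in − Q'·ΣR_partial = 290 °C − (85.36)(2.169) = 105 °C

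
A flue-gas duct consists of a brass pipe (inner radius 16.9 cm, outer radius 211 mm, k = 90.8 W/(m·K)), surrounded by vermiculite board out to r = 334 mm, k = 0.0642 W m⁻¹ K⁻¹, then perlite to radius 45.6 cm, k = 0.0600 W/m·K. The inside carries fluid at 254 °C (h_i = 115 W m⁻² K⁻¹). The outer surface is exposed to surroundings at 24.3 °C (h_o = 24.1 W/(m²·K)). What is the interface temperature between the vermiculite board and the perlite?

T = 121 °C

Treat each layer as a resistance in series:
  R'_conv,in = 1/(2πr h) = 1/(2π·0.169·115) = 0.008189 m·K/W
  R'_brass = ln(0.211/0.169)/(2πk) = 0.2220/(2π·90.8) = 3.891×10^-4 m·K/W
  R'_vermiculite board = ln(0.334/0.211)/(2πk) = 0.4593/(2π·0.0642) = 1.139 m·K/W
  R'_perlite = ln(0.456/0.334)/(2πk) = 0.3114/(2π·0.0600) = 0.8259 m·K/W
  R'_conv,out = 1/(2πr h) = 1/(2π·0.456·24.1) = 0.01448 m·K/W
ΣR = 0.008189 + 3.891×10^-4 + 1.139 + 0.8259 + 0.01448 = 1.988 m·K/W
Q' = ΔT/ΣR = (254 °C − 24.3 °C)/1.988 = 115.5 W/m
From the inner boundary to the vermiculite board/perlite interface, ΣR_partial = 1.148 m·K/W.
T_interface = T_in − Q'·ΣR_partial = 254 °C − (115.5)(1.148) = 121 °C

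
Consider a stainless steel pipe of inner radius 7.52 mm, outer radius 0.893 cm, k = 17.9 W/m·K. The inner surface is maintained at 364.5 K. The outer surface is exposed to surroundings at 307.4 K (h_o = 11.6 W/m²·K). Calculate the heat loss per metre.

Q' = 37.1 W/m

Resistance network (inner→outer):
  R'_stainless steel = ln(0.00893/0.00752)/(2πk) = 0.1719/(2π·17.9) = 0.001528 m·K/W
  R'_conv,out = 1/(2πr h) = 1/(2π·0.00893·11.6) = 1.536 m·K/W
ΣR = 0.001528 + 1.536 = 1.538 m·K/W
Q' = ΔT/ΣR = (364.5 K − 307.4 K)/1.538 = 37.1 W/m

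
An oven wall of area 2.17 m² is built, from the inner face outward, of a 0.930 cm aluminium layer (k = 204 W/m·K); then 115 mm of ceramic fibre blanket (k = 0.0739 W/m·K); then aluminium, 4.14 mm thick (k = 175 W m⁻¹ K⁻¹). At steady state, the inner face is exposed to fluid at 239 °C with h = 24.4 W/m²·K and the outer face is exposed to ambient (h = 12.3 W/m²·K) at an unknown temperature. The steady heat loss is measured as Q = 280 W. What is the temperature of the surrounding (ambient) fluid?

T_out = 22.4 °C

Sum the resistances:
  R_conv,in = 1/(hA) = 1/(24.4·2.17) = 0.01889 K/W
  R_aluminium = L/(kA) = 0.00930/(204·2.17) = 2.101×10^-5 K/W
  R_ceramic fibre blanket = L/(kA) = 0.115/(0.0739·2.17) = 0.7171 K/W
  R_aluminium = L/(kA) = 0.00414/(175·2.17) = 1.090×10^-5 K/W
  R_conv,out = 1/(hA) = 1/(12.3·2.17) = 0.03747 K/W
ΣR = 0.7735 K/W
ΔT = Q·ΣR = 280 × 0.7735 = 216.6 K
Heat flows outward, so T_out = T_in − ΔT = 239 − 216.6 = 22.4 °C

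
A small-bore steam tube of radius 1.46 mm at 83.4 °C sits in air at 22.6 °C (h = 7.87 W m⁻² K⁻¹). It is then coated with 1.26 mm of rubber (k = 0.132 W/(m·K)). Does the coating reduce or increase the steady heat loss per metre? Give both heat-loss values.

increases: 4.39 → 7.43 W/m

Critical radius for a cylinder: r_cr = k/h = 0.0168 m = 1.68 cm.
Outer radius after coating: r₂ = 0.00146 + 0.00126 = 0.00272 m.
Since r₁ < r_cr and r₂ ≤ r_cr, the coating moves toward the maximum at r_cr — heat loss rises.
Bare: R = 1/(2πr₁h) = 13.85 m·K/W; Q = 60.8/13.85 = 4.39 W/m.
Coated: R = R_cond + R_conv = 8.185 m·K/W; Q = 60.8/8.185 = 7.43 W/m.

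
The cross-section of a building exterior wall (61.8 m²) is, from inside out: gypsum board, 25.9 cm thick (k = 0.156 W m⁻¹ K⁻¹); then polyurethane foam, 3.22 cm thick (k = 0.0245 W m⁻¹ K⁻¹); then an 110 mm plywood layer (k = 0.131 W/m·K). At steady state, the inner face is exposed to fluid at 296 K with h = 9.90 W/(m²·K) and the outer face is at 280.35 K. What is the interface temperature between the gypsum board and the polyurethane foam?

T = 289.0 K

Series thermal resistances, inner to outer:
  R_conv,in = 1/(hA) = 1/(9.90·61.8) = 0.001634 K/W
  R_gypsum board = L/(kA) = 0.259/(0.156·61.8) = 0.02686 K/W
  R_polyurethane foam = L/(kA) = 0.0322/(0.0245·61.8) = 0.02127 K/W
  R_plywood = L/(kA) = 0.110/(0.131·61.8) = 0.01359 K/W
ΣR = 0.001634 + 0.02686 + 0.02127 + 0.01359 = 0.06335 K/W
Q = ΔT/ΣR = (296 K − 280.35 K)/0.06335 = 247.0 W
From the inner boundary to the gypsum board/polyurethane foam interface, ΣR_partial = 0.02849 K/W.
T_interface = T_in − Q·ΣR_partial = 296 K − (247.0)(0.02849) = 289.0 K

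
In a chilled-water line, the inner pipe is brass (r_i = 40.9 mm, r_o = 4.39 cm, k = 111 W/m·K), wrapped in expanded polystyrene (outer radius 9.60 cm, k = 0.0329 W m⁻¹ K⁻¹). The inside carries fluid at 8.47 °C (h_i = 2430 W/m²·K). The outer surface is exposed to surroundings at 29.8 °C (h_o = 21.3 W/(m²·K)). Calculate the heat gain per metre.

Resistance network (inner→outer):
  R'_conv,in = 1/(2πr h) = 1/(2π·0.0409·2430) = 0.001601 m·K/W
  R'_brass = ln(0.0439/0.0409)/(2πk) = 0.07078/(2π·111) = 1.015×10^-4 m·K/W
  R'_expanded polystyrene = ln(0.0960/0.0439)/(2πk) = 0.7824/(2π·0.0329) = 3.785 m·K/W
  R'_conv,out = 1/(2πr h) = 1/(2π·0.0960·21.3) = 0.07783 m·K/W
ΣR = 0.001601 + 1.015×10^-4 + 3.785 + 0.07783 = 3.865 m·K/W
Q' = ΔT/ΣR = (8.47 °C − 29.8 °C)/3.865 = -5.52 W/m
(Negative Q' ⇒ heat flows inward; heat gain = 5.52 W/m.)

Q' = 5.52 W/m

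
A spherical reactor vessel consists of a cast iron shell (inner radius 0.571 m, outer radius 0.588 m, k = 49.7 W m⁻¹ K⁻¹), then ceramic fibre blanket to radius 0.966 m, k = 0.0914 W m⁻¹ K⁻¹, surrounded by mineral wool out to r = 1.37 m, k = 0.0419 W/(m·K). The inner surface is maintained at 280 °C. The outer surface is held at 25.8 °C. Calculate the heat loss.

Q = 219 W

Resistance network (inner→outer):
  R_cast iron = (1/0.571 − 1/0.588)/(4πk) = 0.05063/(4π·49.7) = 8.107×10^-5 K/W
  R_ceramic fibre blanket = (1/0.588 − 1/0.966)/(4πk) = 0.6655/(4π·0.0914) = 0.5794 K/W
  R_mineral wool = (1/0.966 − 1/1.37)/(4πk) = 0.3053/(4π·0.0419) = 0.5798 K/W
ΣR = 8.107×10^-5 + 0.5794 + 0.5798 = 1.159 K/W
Q = ΔT/ΣR = (280 °C − 25.8 °C)/1.159 = 219 W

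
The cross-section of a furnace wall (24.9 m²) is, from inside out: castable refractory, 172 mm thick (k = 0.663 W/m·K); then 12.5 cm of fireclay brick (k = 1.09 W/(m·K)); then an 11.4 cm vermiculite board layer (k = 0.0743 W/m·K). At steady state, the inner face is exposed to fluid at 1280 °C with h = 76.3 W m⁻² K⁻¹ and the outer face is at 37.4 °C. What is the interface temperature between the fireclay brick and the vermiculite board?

T = 1030 °C

Resistance network (inner→outer):
  R_conv,in = 1/(hA) = 1/(76.3·24.9) = 5.264×10^-4 K/W
  R_castable refractory = L/(kA) = 0.172/(0.663·24.9) = 0.01042 K/W
  R_fireclay brick = L/(kA) = 0.125/(1.09·24.9) = 0.004606 K/W
  R_vermiculite board = L/(kA) = 0.114/(0.0743·24.9) = 0.06162 K/W
ΣR = 5.264×10^-4 + 0.01042 + 0.004606 + 0.06162 = 0.07717 K/W
Q = ΔT/ΣR = (1280 °C − 37.4 °C)/0.07717 = 16100 W
From the inner boundary to the fireclay brick/vermiculite board interface, ΣR_partial = 0.01555 K/W.
T_interface = T_in − Q·ΣR_partial = 1280 °C − (16100)(0.01555) = 1030 °C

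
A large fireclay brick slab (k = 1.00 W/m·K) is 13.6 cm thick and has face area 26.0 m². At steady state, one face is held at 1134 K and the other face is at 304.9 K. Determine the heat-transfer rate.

Q = kA·ΔT/L = 1.00 × 26.0 × |1134 K − 304.9 K| / 0.136 = 1.59×10^5 W

Q = 159 kW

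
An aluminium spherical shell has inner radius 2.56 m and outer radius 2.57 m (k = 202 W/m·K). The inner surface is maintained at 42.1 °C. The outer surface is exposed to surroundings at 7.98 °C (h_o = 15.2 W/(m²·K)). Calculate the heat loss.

Q = 43000 W

Series thermal resistances, inner to outer:
  R_aluminium = (1/2.56 − 1/2.57)/(4πk) = 0.001520/(4π·202) = 5.988×10^-7 K/W
  R_conv,out = 1/(4πr²h) = 1/(4π·2.57²·15.2) = 7.926×10^-4 K/W
ΣR = 5.988×10^-7 + 7.926×10^-4 = 7.932×10^-4 K/W
Q = ΔT/ΣR = (42.1 °C − 7.98 °C)/7.932×10^-4 = 43000 W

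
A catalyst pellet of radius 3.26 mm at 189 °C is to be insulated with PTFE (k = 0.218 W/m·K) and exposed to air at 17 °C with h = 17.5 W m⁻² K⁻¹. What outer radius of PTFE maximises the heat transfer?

r_cr = 2.49 cm

For a sphere, r_cr = 2k_ins/h = 2·0.218/17.5 = 0.0249 m = 2.49 cm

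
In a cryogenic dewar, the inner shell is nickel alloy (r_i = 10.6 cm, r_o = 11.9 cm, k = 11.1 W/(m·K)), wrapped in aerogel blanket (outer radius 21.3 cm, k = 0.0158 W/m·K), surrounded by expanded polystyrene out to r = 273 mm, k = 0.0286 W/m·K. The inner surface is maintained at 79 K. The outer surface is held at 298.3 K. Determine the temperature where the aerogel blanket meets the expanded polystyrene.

T = 269.1 K

Treat each layer as a resistance in series:
  R_nickel alloy = (1/0.106 − 1/0.119)/(4πk) = 1.031/(4π·11.1) = 0.007389 K/W
  R_aerogel blanket = (1/0.119 − 1/0.213)/(4πk) = 3.709/(4π·0.0158) = 18.68 K/W
  R_expanded polystyrene = (1/0.213 − 1/0.273)/(4πk) = 1.032/(4π·0.0286) = 2.871 K/W
ΣR = 0.007389 + 18.68 + 2.871 = 21.56 K/W
Q = ΔT/ΣR = (79 K − 298.3 K)/21.56 = -10.17 W
From the inner boundary to the aerogel blanket/expanded polystyrene interface, ΣR_partial = 18.69 K/W.
T_interface = T_in − Q·ΣR_partial = 79 K − (-10.17)(18.69) = 269.1 K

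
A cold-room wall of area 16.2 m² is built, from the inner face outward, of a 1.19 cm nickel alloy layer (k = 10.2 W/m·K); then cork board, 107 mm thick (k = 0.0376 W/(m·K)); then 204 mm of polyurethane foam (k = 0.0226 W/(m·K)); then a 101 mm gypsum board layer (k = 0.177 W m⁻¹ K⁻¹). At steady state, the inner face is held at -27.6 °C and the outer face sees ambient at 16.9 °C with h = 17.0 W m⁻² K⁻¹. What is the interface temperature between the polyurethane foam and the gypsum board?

Resistance network (inner→outer):
  R_nickel alloy = L/(kA) = 0.0119/(10.2·16.2) = 7.202×10^-5 K/W
  R_cork board = L/(kA) = 0.107/(0.0376·16.2) = 0.1757 K/W
  R_polyurethane foam = L/(kA) = 0.204/(0.0226·16.2) = 0.5572 K/W
  R_gypsum board = L/(kA) = 0.101/(0.177·16.2) = 0.03522 K/W
  R_conv,out = 1/(hA) = 1/(17.0·16.2) = 0.003631 K/W
ΣR = 7.202×10^-5 + 0.1757 + 0.5572 + 0.03522 + 0.003631 = 0.7718 K/W
Q = ΔT/ΣR = (-27.6 °C − 16.9 °C)/0.7718 = -57.66 W
From the inner boundary to the polyurethane foam/gypsum board interface, ΣR_partial = 0.7330 K/W.
T_interface = T_in − Q·ΣR_partial = -27.6 °C − (-57.66)(0.7330) = 14.7 °C

T = 14.7 °C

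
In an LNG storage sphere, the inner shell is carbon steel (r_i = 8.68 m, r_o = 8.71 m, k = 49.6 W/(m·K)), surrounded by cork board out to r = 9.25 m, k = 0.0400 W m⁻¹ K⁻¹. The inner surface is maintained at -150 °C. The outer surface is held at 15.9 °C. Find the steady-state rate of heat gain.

Resistance network (inner→outer):
  R_carbon steel = (1/8.68 − 1/8.71)/(4πk) = 3.968×10^-4/(4π·49.6) = 6.366×10^-7 K/W
  R_cork board = (1/8.71 − 1/9.25)/(4πk) = 0.006702/(4π·0.0400) = 0.01333 K/W
ΣR = 6.366×10^-7 + 0.01333 = 0.01333 K/W
Q = ΔT/ΣR = (-150 °C − 15.9 °C)/0.01333 = -12400 W
(Negative Q ⇒ heat flows inward; heat gain = 12400 W.)

Q = 12.4 kW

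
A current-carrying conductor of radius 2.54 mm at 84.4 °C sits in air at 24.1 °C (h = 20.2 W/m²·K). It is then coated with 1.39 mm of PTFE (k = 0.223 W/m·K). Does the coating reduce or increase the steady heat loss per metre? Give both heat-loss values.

increases: 19.4 → 26.0 W/m

Critical radius for a cylinder: r_cr = k/h = 0.0110 m = 1.10 cm.
Outer radius after coating: r₂ = 0.00254 + 0.00139 = 0.00393 m.
Since r₁ < r_cr and r₂ ≤ r_cr, the coating moves toward the maximum at r_cr — heat loss rises.
Bare: R = 1/(2πr₁h) = 3.102 m·K/W; Q = 60.3/3.102 = 19.4 W/m.
Coated: R = R_cond + R_conv = 2.316 m·K/W; Q = 60.3/2.316 = 26.0 W/m.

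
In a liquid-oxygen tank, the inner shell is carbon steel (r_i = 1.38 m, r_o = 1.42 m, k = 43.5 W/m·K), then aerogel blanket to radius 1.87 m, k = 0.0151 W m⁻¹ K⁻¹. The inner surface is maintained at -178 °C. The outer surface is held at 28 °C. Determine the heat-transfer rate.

Q = 231 W

Treat each layer as a resistance in series:
  R_carbon steel = (1/1.38 − 1/1.42)/(4πk) = 0.02041/(4π·43.5) = 3.734×10^-5 K/W
  R_aerogel blanket = (1/1.42 − 1/1.87)/(4πk) = 0.1695/(4π·0.0151) = 0.8931 K/W
ΣR = 3.734×10^-5 + 0.8931 = 0.8931 K/W
Q = ΔT/ΣR = (-178 °C − 28 °C)/0.8931 = -231 W
(Negative Q ⇒ heat flows inward; heat gain = 231 W.)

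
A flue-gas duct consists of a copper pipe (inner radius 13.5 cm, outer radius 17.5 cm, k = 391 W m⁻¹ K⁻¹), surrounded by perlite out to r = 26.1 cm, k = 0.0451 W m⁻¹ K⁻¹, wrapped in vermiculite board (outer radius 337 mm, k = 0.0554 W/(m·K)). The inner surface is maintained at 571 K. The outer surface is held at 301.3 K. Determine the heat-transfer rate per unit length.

Resistance network (inner→outer):
  R'_copper = ln(0.175/0.135)/(2πk) = 0.2595/(2π·391) = 1.056×10^-4 m·K/W
  R'_perlite = ln(0.261/0.175)/(2πk) = 0.3997/(2π·0.0451) = 1.411 m·K/W
  R'_vermiculite board = ln(0.337/0.261)/(2πk) = 0.2556/(2π·0.0554) = 0.7342 m·K/W
ΣR = 1.056×10^-4 + 1.411 + 0.7342 = 2.145 m·K/W
Q' = ΔT/ΣR = (571 K − 301.3 K)/2.145 = 126 W/m

Q' = 126 W/m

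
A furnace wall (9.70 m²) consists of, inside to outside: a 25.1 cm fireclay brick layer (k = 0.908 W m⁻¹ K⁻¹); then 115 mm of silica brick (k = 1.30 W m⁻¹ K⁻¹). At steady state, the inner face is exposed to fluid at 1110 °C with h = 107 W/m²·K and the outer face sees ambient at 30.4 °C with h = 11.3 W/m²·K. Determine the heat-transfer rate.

Q = 22.6 kW

Series thermal resistances, inner to outer:
  R_conv,in = 1/(hA) = 1/(107·9.70) = 9.635×10^-4 K/W
  R_fireclay brick = L/(kA) = 0.251/(0.908·9.70) = 0.02850 K/W
  R_silica brick = L/(kA) = 0.115/(1.30·9.70) = 0.009120 K/W
  R_conv,out = 1/(hA) = 1/(11.3·9.70) = 0.009123 K/W
ΣR = 9.635×10^-4 + 0.02850 + 0.009120 + 0.009123 = 0.04771 K/W
Q = ΔT/ΣR = (1110 °C − 30.4 °C)/0.04771 = 22600 W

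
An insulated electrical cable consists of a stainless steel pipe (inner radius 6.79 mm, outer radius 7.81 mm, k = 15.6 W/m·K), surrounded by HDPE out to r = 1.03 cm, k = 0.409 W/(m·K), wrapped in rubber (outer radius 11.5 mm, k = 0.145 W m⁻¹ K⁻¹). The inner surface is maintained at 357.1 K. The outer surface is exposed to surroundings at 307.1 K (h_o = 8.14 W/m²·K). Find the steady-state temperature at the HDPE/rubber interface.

Resistance network (inner→outer):
  R'_stainless steel = ln(0.00781/0.00679)/(2πk) = 0.1400/(2π·15.6) = 0.001428 m·K/W
  R'_HDPE = ln(0.0103/0.00781)/(2πk) = 0.2767/(2π·0.409) = 0.1077 m·K/W
  R'_rubber = ln(0.0115/0.0103)/(2πk) = 0.1102/(2π·0.145) = 0.1210 m·K/W
  R'_conv,out = 1/(2πr h) = 1/(2π·0.0115·8.14) = 1.700 m·K/W
ΣR = 0.001428 + 0.1077 + 0.1210 + 1.700 = 1.930 m·K/W
Q' = ΔT/ΣR = (357.1 K − 307.1 K)/1.930 = 25.91 W/m
From the inner boundary to the HDPE/rubber interface, ΣR_partial = 0.1091 m·K/W.
T_interface = T_in − Q'·ΣR_partial = 357.1 K − (25.91)(0.1091) = 354.3 K

T = 354.3 K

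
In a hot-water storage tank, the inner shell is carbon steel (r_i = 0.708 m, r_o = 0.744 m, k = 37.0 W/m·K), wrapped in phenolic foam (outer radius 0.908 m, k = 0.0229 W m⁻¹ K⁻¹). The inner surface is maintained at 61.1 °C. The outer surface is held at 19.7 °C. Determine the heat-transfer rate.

Treat each layer as a resistance in series:
  R_carbon steel = (1/0.708 − 1/0.744)/(4πk) = 0.06834/(4π·37.0) = 1.470×10^-4 K/W
  R_phenolic foam = (1/0.744 − 1/0.908)/(4πk) = 0.2428/(4π·0.0229) = 0.8436 K/W
ΣR = 1.470×10^-4 + 0.8436 = 0.8437 K/W
Q = ΔT/ΣR = (61.1 °C − 19.7 °C)/0.8437 = 49.1 W

Q = 49.1 W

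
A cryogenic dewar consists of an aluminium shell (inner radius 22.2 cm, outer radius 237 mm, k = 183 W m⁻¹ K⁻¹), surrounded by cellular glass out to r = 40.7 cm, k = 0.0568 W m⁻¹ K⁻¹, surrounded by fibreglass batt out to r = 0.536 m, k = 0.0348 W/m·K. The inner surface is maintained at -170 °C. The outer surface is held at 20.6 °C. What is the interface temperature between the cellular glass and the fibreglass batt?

Resistance network (inner→outer):
  R_aluminium = (1/0.222 − 1/0.237)/(4πk) = 0.2851/(4π·183) = 1.240×10^-4 K/W
  R_cellular glass = (1/0.237 − 1/0.407)/(4πk) = 1.762/(4π·0.0568) = 2.469 K/W
  R_fibreglass batt = (1/0.407 − 1/0.536)/(4πk) = 0.5913/(4π·0.0348) = 1.352 K/W
ΣR = 1.240×10^-4 + 2.469 + 1.352 = 3.821 K/W
Q = ΔT/ΣR = (-170 °C − 20.6 °C)/3.821 = -49.88 W
From the inner boundary to the cellular glass/fibreglass batt interface, ΣR_partial = 2.469 K/W.
T_interface = T_in − Q·ΣR_partial = -170 °C − (-49.88)(2.469) = -46.8 °C

T = -46.8 °C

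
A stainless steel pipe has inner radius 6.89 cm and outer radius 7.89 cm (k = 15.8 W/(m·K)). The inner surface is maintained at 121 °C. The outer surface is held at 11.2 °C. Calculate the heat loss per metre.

Q' = 2πk·ΔT/ln(r₂/r₁) = 2π × 15.8 × 109.8 / ln(0.0789/0.0689) = 80400 W/m

Q' = 80.4 kW/m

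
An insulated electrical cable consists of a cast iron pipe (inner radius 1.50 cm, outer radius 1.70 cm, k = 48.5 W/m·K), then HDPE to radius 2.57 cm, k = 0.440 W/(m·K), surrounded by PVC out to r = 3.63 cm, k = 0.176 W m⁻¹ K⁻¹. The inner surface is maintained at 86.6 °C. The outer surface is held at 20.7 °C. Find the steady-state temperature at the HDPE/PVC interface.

T = 65.2 °C

Series thermal resistances, inner to outer:
  R'_cast iron = ln(0.0170/0.0150)/(2πk) = 0.1252/(2π·48.5) = 4.107×10^-4 m·K/W
  R'_HDPE = ln(0.0257/0.0170)/(2πk) = 0.4133/(2π·0.440) = 0.1495 m·K/W
  R'_PVC = ln(0.0363/0.0257)/(2πk) = 0.3453/(2π·0.176) = 0.3123 m·K/W
ΣR = 4.107×10^-4 + 0.1495 + 0.3123 = 0.4622 m·K/W
Q' = ΔT/ΣR = (86.6 °C − 20.7 °C)/0.4622 = 142.6 W/m
From the inner boundary to the HDPE/PVC interface, ΣR_partial = 0.1499 m·K/W.
T_interface = T_in − Q'·ΣR_partial = 86.6 °C − (142.6)(0.1499) = 65.2 °C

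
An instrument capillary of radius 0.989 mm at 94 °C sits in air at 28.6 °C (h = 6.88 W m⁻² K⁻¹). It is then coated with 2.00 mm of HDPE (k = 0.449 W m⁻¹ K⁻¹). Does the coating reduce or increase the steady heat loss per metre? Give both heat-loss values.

Critical radius for a cylinder: r_cr = k/h = 0.0653 m = 6.53 cm.
Outer radius after coating: r₂ = 9.89×10^-4 + 0.00200 = 0.002989 m.
Since r₁ < r_cr and r₂ ≤ r_cr, the coating moves toward the maximum at r_cr — heat loss rises.
Bare: R = 1/(2πr₁h) = 23.39 m·K/W; Q = 65.4/23.39 = 2.80 W/m.
Coated: R = R_cond + R_conv = 8.131 m·K/W; Q = 65.4/8.131 = 8.04 W/m.

increases: 2.80 → 8.04 W/m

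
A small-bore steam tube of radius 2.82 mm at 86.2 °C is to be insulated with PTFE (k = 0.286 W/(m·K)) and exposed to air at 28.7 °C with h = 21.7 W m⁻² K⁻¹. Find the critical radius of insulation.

For a cylinder, r_cr = k_ins/h = 0.286/21.7 = 0.0132 m = 1.32 cm

r_cr = 1.32 cm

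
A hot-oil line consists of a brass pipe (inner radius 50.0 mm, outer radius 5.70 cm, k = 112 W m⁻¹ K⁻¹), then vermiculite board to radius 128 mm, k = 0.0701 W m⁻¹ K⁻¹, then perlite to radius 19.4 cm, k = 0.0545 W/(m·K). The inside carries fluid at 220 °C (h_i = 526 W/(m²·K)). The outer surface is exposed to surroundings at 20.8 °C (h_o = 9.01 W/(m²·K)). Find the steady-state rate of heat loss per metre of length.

Series thermal resistances, inner to outer:
  R'_conv,in = 1/(2πr h) = 1/(2π·0.0500·526) = 0.006052 m·K/W
  R'_brass = ln(0.0570/0.0500)/(2πk) = 0.1310/(2π·112) = 1.862×10^-4 m·K/W
  R'_vermiculite board = ln(0.128/0.0570)/(2πk) = 0.8090/(2π·0.0701) = 1.837 m·K/W
  R'_perlite = ln(0.194/0.128)/(2πk) = 0.4158/(2π·0.0545) = 1.214 m·K/W
  R'_conv,out = 1/(2πr h) = 1/(2π·0.194·9.01) = 0.09105 m·K/W
ΣR = 0.006052 + 1.862×10^-4 + 1.837 + 1.214 + 0.09105 = 3.148 m·K/W
Q' = ΔT/ΣR = (220 °C − 20.8 °C)/3.148 = 63.3 W/m

Q' = 63.3 W/m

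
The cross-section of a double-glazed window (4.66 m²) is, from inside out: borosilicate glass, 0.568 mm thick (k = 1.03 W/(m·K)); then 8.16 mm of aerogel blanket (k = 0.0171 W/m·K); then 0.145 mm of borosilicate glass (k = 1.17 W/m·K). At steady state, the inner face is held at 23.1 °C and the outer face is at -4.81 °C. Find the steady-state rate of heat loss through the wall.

Q = 272 W

Series thermal resistances, inner to outer:
  R_borosilicate glass = L/(kA) = 5.68×10^-4/(1.03·4.66) = 1.183×10^-4 K/W
  R_aerogel blanket = L/(kA) = 0.00816/(0.0171·4.66) = 0.1024 K/W
  R_borosilicate glass = L/(kA) = 1.45×10^-4/(1.17·4.66) = 2.659×10^-5 K/W
ΣR = 1.183×10^-4 + 0.1024 + 2.659×10^-5 = 0.1025 K/W
Q = ΔT/ΣR = (23.1 °C − -4.81 °C)/0.1025 = 272 W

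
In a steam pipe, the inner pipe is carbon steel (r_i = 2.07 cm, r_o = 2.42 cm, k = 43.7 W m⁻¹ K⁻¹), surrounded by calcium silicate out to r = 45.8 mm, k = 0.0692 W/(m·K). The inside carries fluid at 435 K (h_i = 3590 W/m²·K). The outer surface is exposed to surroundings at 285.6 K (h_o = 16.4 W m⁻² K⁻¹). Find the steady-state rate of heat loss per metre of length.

Treat each layer as a resistance in series:
  R'_conv,in = 1/(2πr h) = 1/(2π·0.0207·3590) = 0.002142 m·K/W
  R'_carbon steel = ln(0.0242/0.0207)/(2πk) = 0.1562/(2π·43.7) = 5.689×10^-4 m·K/W
  R'_calcium silicate = ln(0.0458/0.0242)/(2πk) = 0.6379/(2π·0.0692) = 1.467 m·K/W
  R'_conv,out = 1/(2πr h) = 1/(2π·0.0458·16.4) = 0.2119 m·K/W
ΣR = 0.002142 + 5.689×10^-4 + 1.467 + 0.2119 = 1.682 m·K/W
Q' = ΔT/ΣR = (435 K − 285.6 K)/1.682 = 88.8 W/m

Q' = 88.8 W/m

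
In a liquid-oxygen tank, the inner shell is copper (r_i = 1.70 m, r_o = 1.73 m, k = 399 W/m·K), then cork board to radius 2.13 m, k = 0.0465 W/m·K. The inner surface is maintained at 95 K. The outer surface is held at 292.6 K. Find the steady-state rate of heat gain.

Q = 1060 W

Resistance network (inner→outer):
  R_copper = (1/1.70 − 1/1.73)/(4πk) = 0.01020/(4π·399) = 2.034×10^-6 K/W
  R_cork board = (1/1.73 − 1/2.13)/(4πk) = 0.1086/(4π·0.0465) = 0.1858 K/W
ΣR = 2.034×10^-6 + 0.1858 = 0.1858 K/W
Q = ΔT/ΣR = (95 K − 292.6 K)/0.1858 = -1060 W
(Negative Q ⇒ heat flows inward; heat gain = 1060 W.)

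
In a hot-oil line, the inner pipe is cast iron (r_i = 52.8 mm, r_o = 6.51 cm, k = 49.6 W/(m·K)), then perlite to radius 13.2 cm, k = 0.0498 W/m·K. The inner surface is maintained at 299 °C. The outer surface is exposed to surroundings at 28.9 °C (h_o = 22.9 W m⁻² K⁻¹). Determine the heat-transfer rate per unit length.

Q' = 117 W/m

Series thermal resistances, inner to outer:
  R'_cast iron = ln(0.0651/0.0528)/(2πk) = 0.2094/(2π·49.6) = 6.720×10^-4 m·K/W
  R'_perlite = ln(0.132/0.0651)/(2πk) = 0.7069/(2π·0.0498) = 2.259 m·K/W
  R'_conv,out = 1/(2πr h) = 1/(2π·0.132·22.9) = 0.05265 m·K/W
ΣR = 6.720×10^-4 + 2.259 + 0.05265 = 2.312 m·K/W
Q' = ΔT/ΣR = (299 °C − 28.9 °C)/2.312 = 117 W/m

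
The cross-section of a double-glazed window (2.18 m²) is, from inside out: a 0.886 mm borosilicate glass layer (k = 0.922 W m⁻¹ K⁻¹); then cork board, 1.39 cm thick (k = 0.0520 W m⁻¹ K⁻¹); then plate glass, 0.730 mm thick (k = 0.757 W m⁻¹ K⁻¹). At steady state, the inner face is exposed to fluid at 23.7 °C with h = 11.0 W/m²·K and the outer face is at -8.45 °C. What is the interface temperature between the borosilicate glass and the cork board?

T = 15.5 °C

Resistance network (inner→outer):
  R_conv,in = 1/(hA) = 1/(11.0·2.18) = 0.04170 K/W
  R_borosilicate glass = L/(kA) = 8.86×10^-4/(0.922·2.18) = 4.408×10^-4 K/W
  R_cork board = L/(kA) = 0.0139/(0.0520·2.18) = 0.1226 K/W
  R_plate glass = L/(kA) = 7.30×10^-4/(0.757·2.18) = 4.424×10^-4 K/W
ΣR = 0.04170 + 4.408×10^-4 + 0.1226 + 4.424×10^-4 = 0.1652 K/W
Q = ΔT/ΣR = (23.7 °C − -8.45 °C)/0.1652 = 194.6 W
From the inner boundary to the borosilicate glass/cork board interface, ΣR_partial = 0.04214 K/W.
T_interface = T_in − Q·ΣR_partial = 23.7 °C − (194.6)(0.04214) = 15.5 °C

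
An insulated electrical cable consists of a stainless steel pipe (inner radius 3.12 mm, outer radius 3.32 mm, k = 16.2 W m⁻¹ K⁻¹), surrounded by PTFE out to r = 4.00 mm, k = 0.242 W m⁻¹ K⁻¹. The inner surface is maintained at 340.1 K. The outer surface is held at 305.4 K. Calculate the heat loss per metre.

Resistance network (inner→outer):
  R'_stainless steel = ln(0.00332/0.00312)/(2πk) = 0.06213/(2π·16.2) = 6.104×10^-4 m·K/W
  R'_PTFE = ln(0.00400/0.00332)/(2πk) = 0.1863/(2π·0.242) = 0.1225 m·K/W
ΣR = 6.104×10^-4 + 0.1225 = 0.1231 m·K/W
Q' = ΔT/ΣR = (340.1 K − 305.4 K)/0.1231 = 282 W/m

Q' = 282 W/m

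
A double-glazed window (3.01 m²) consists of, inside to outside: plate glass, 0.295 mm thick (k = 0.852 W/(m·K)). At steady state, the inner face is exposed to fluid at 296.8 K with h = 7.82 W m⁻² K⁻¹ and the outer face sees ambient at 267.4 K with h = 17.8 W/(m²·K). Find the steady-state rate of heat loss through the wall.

Series thermal resistances, inner to outer:
  R_conv,in = 1/(hA) = 1/(7.82·3.01) = 0.04248 K/W
  R_plate glass = L/(kA) = 2.95×10^-4/(0.852·3.01) = 1.150×10^-4 K/W
  R_conv,out = 1/(hA) = 1/(17.8·3.01) = 0.01866 K/W
ΣR = 0.04248 + 1.150×10^-4 + 0.01866 = 0.06125 K/W
Q = ΔT/ΣR = (296.8 K − 267.4 K)/0.06125 = 480 W

Q = 480 W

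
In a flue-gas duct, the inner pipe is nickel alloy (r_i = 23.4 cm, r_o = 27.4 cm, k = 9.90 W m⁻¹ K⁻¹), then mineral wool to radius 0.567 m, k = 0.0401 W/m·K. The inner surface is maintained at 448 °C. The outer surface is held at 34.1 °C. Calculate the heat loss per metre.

Q' = 143 W/m

Resistance network (inner→outer):
  R'_nickel alloy = ln(0.274/0.234)/(2πk) = 0.1578/(2π·9.90) = 0.002537 m·K/W
  R'_mineral wool = ln(0.567/0.274)/(2πk) = 0.7272/(2π·0.0401) = 2.886 m·K/W
ΣR = 0.002537 + 2.886 = 2.889 m·K/W
Q' = ΔT/ΣR = (448 °C − 34.1 °C)/2.889 = 143 W/m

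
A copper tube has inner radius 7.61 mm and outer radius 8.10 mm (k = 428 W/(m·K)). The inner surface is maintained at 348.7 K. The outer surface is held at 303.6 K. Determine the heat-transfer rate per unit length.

Q' = 1940 kW/m

Q' = 2πk·ΔT/ln(r₂/r₁) = 2π × 428 × 45.1 / ln(0.00810/0.00761) = 1.94×10^6 W/m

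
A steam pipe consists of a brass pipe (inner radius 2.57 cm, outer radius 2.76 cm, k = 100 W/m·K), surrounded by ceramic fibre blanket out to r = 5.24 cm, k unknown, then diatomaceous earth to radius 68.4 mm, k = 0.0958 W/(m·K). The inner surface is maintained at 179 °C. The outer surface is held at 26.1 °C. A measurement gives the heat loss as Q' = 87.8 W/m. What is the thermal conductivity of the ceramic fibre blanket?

k = 0.0786 W/m·K

ΣR = ΔT/Q' = |179 − 26.1|/87.8 = 1.741 m·K/W
Known resistances:
  R'_brass = ln(0.0276/0.0257)/(2πk) = 0.07132/(2π·100) = 1.135×10^-4 m·K/W
  R'_diatomaceous earth = ln(0.0684/0.0524)/(2πk) = 0.2665/(2π·0.0958) = 0.4427 m·K/W
R_ceramic fibre blanket = ΣR − ΣR_known = 1.741 − 0.4428 = 1.298 m·K/W
ln(r₂/r₁)/(2πk) = 1.298 ⇒ k = 0.6411/(2π·1.298) = 0.0786 W/m·K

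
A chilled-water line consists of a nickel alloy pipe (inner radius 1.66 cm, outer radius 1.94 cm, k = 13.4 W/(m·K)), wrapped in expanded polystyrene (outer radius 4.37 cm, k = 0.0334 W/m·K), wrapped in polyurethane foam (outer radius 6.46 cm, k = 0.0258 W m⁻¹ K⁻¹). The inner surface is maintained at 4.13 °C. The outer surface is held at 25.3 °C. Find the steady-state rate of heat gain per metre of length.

Treat each layer as a resistance in series:
  R'_nickel alloy = ln(0.0194/0.0166)/(2πk) = 0.1559/(2π·13.4) = 0.001851 m·K/W
  R'_expanded polystyrene = ln(0.0437/0.0194)/(2πk) = 0.8121/(2π·0.0334) = 3.870 m·K/W
  R'_polyurethane foam = ln(0.0646/0.0437)/(2πk) = 0.3909/(2π·0.0258) = 2.411 m·K/W
ΣR = 0.001851 + 3.870 + 2.411 = 6.283 m·K/W
Q' = ΔT/ΣR = (4.13 °C − 25.3 °C)/6.283 = -3.37 W/m
(Negative Q' ⇒ heat flows inward; heat gain = 3.37 W/m.)

Q' = 3.37 W/m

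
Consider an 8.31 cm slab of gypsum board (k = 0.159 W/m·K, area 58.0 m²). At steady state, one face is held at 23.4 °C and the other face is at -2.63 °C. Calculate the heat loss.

Q = 2.89 kW

Q = kA·ΔT/L = 0.159 × 58.0 × |23.4 °C − -2.63 °C| / 0.0831 = 2890 W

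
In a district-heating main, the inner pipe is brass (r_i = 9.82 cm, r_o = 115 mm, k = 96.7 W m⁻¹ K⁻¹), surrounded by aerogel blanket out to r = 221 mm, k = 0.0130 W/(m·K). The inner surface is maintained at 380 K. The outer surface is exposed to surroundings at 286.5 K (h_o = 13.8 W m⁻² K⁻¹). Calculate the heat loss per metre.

Treat each layer as a resistance in series:
  R'_brass = ln(0.115/0.0982)/(2πk) = 0.1579/(2π·96.7) = 2.599×10^-4 m·K/W
  R'_aerogel blanket = ln(0.221/0.115)/(2πk) = 0.6532/(2π·0.0130) = 7.997 m·K/W
  R'_conv,out = 1/(2πr h) = 1/(2π·0.221·13.8) = 0.05219 m·K/W
ΣR = 2.599×10^-4 + 7.997 + 0.05219 = 8.049 m·K/W
Q' = ΔT/ΣR = (380 K − 286.5 K)/8.049 = 11.6 W/m

Q' = 11.6 W/m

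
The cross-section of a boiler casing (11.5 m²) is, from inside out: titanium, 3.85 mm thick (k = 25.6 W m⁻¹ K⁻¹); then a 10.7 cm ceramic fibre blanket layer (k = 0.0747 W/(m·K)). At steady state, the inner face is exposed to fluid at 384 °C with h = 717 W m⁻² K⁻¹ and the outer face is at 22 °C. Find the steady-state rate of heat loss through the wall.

Q = 2900 W

Resistance network (inner→outer):
  R_conv,in = 1/(hA) = 1/(717·11.5) = 1.213×10^-4 K/W
  R_titanium = L/(kA) = 0.00385/(25.6·11.5) = 1.308×10^-5 K/W
  R_ceramic fibre blanket = L/(kA) = 0.107/(0.0747·11.5) = 0.1246 K/W
ΣR = 1.213×10^-4 + 1.308×10^-5 + 0.1246 = 0.1247 K/W
Q = ΔT/ΣR = (384 °C − 22 °C)/0.1247 = 2900 W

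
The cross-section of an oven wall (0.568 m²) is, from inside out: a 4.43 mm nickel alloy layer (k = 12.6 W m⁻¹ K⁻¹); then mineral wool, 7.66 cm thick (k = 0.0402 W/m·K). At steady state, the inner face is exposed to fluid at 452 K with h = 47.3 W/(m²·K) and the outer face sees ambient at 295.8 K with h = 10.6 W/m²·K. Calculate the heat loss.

Q = 43.9 W

Resistance network (inner→outer):
  R_conv,in = 1/(hA) = 1/(47.3·0.568) = 0.03722 K/W
  R_nickel alloy = L/(kA) = 0.00443/(12.6·0.568) = 6.190×10^-4 K/W
  R_mineral wool = L/(kA) = 0.0766/(0.0402·0.568) = 3.355 K/W
  R_conv,out = 1/(hA) = 1/(10.6·0.568) = 0.1661 K/W
ΣR = 0.03722 + 6.190×10^-4 + 3.355 + 0.1661 = 3.559 K/W
Q = ΔT/ΣR = (452 K − 295.8 K)/3.559 = 43.9 W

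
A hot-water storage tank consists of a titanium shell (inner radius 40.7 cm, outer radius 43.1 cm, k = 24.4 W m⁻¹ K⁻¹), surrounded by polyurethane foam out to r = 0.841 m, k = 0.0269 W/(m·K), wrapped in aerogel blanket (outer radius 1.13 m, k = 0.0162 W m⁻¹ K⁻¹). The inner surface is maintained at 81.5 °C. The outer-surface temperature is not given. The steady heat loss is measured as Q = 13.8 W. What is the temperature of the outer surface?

Series resistances:
  R_titanium = (1/0.407 − 1/0.431)/(4πk) = 0.1368/(4π·24.4) = 4.462×10^-4 K/W
  R_polyurethane foam = (1/0.431 − 1/0.841)/(4πk) = 1.131/(4π·0.0269) = 3.346 K/W
  R_aerogel blanket = (1/0.841 − 1/1.13)/(4πk) = 0.3041/(4π·0.0162) = 1.494 K/W
ΣR = 4.840 K/W
ΔT = Q·ΣR = 13.8 × 4.840 = 66.79 K
Heat flows outward, so T_out = T_in − ΔT = 81.5 − 66.79 = 14.7 °C

T_out = 14.7 °C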